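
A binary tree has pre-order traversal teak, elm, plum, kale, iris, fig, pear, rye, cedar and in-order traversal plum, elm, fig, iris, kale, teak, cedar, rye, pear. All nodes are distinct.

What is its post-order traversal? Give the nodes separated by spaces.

The first element of pre-order is the root; it splits in-order into left and right subtrees.
Root teak: left subtree has 5 nodes {plum, elm, fig, iris, kale}, right has 3 {cedar, rye, pear}.
  Root elm: left subtree has 1 node {plum}, right has 3 {fig, iris, kale}.
    Root kale: left subtree has 2 nodes {fig, iris}, right has 0 { }.
      Root iris: left subtree has 1 node {fig}, right has 0 { }.
  Root pear: left subtree has 2 nodes {cedar, rye}, right has 0 { }.
    Root rye: left subtree has 1 node {cedar}, right has 0 { }.

plum fig iris kale elm cedar rye pear teak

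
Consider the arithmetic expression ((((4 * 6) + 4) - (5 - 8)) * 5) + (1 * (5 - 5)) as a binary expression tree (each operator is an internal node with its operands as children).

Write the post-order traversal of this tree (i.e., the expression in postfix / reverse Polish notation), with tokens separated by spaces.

4 6 * 4 + 5 8 - - 5 * 1 5 5 - * +

Post-order on an expression tree gives postfix notation: for each operator, emit left operand, right operand, then the operator.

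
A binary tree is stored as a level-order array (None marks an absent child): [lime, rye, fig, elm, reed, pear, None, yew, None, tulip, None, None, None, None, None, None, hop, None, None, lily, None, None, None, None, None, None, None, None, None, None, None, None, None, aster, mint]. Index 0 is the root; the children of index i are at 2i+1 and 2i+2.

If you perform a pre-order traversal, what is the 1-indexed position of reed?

8

Pre-order visits the node, then its left subtree, then its right subtree.
Visit lime.
At lime: go left to rye.
  Visit rye.
  At rye: go left to elm.
    Visit elm.
    At elm: go left to yew.
      Visit yew.
      At yew: no left child.
      At yew: go right to hop.
        Visit hop.
        At hop: go left to aster.
          aster is a leaf — visit aster.
        At hop: go right to mint.
          mint is a leaf — visit mint.
    At elm: no right child.
  At rye: go right to reed.
    Visit reed.
    At reed: go left to tulip.
      Visit tulip.
      At tulip: go left to lily.
        lily is a leaf — visit lily.
      At tulip: no right child.
    At reed: no right child.
At lime: go right to fig.
  Visit fig.
  At fig: go left to pear.
    pear is a leaf — visit pear.
  At fig: no right child.
Full pre-order sequence: lime, rye, elm, yew, hop, aster, mint, reed, tulip, lily, fig, pear.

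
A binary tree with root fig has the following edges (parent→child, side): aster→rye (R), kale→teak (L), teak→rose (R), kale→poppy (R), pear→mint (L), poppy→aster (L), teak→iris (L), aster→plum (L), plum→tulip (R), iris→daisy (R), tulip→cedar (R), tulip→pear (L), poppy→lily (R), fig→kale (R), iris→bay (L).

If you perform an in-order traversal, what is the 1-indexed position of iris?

3

In-order visits the left subtree, then the node, then the right subtree.
At fig: no left child.
Visit fig.
At fig: go right to kale.
  At kale: go left to teak.
    At teak: go left to iris.
      At iris: go left to bay.
        bay is a leaf — visit bay.
      Visit iris.
      At iris: go right to daisy.
        daisy is a leaf — visit daisy.
    Visit teak.
    At teak: go right to rose.
      rose is a leaf — visit rose.
  Visit kale.
  At kale: go right to poppy.
    At poppy: go left to aster.
      At aster: go left to plum.
        At plum: no left child.
        Visit plum.
        At plum: go right to tulip.
          At tulip: go left to pear.
            At pear: go left to mint.
              mint is a leaf — visit mint.
            Visit pear.
            At pear: no right child.
          Visit tulip.
          At tulip: go right to cedar.
            cedar is a leaf — visit cedar.
      Visit aster.
      At aster: go right to rye.
        rye is a leaf — visit rye.
    Visit poppy.
    At poppy: go right to lily.
      lily is a leaf — visit lily.
Full in-order sequence: fig, bay, iris, daisy, teak, rose, kale, plum, mint, pear, tulip, cedar, aster, rye, poppy, lily.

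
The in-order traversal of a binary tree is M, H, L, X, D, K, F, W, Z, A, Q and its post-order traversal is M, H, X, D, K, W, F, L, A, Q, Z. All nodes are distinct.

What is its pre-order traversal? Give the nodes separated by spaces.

Z L H M F K D X W Q A

The last element of post-order is the root; it splits in-order into left and right subtrees.
Root Z: left subtree has 8 nodes {M, H, L, X, D, K, F, W}, right has 2 {A, Q}.
  Root L: left subtree has 2 nodes {M, H}, right has 5 {X, D, K, F, W}.
    Root H: left subtree has 1 node {M}, right has 0 { }.
    Root F: left subtree has 3 nodes {X, D, K}, right has 1 {W}.
      Root K: left subtree has 2 nodes {X, D}, right has 0 { }.
        Root D: left subtree has 1 node {X}, right has 0 { }.
  Root Q: left subtree has 1 node {A}, right has 0 { }.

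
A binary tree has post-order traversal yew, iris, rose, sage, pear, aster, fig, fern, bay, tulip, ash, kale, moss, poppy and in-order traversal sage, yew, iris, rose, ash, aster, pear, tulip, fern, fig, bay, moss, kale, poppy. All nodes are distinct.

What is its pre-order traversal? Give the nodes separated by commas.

The last element of post-order is the root; it splits in-order into left and right subtrees.
Root poppy: left subtree has 13 nodes {sage, yew, iris, rose, ash, aster, pear, tulip, fern, fig, bay, moss, kale}, right has 0 { }.
  Root moss: left subtree has 11 nodes {sage, yew, iris, rose, ash, aster, pear, tulip, fern, fig, bay}, right has 1 {kale}.
    Root ash: left subtree has 4 nodes {sage, yew, iris, rose}, right has 6 {aster, pear, tulip, fern, fig, bay}.
      Root sage: left subtree has 0 nodes { }, right has 3 {yew, iris, rose}.
        Root rose: left subtree has 2 nodes {yew, iris}, right has 0 { }.
          Root iris: left subtree has 1 node {yew}, right has 0 { }.
      Root tulip: left subtree has 2 nodes {aster, pear}, right has 3 {fern, fig, bay}.
        Root aster: left subtree has 0 nodes { }, right has 1 {pear}.
        Root bay: left subtree has 2 nodes {fern, fig}, right has 0 { }.
          Root fern: left subtree has 0 nodes { }, right has 1 {fig}.

poppy, moss, ash, sage, rose, iris, yew, tulip, aster, pear, bay, fern, fig, kale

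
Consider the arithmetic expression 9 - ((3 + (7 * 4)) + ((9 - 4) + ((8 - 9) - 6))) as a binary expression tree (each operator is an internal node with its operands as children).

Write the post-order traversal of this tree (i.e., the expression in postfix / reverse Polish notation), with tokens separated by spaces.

Post-order on an expression tree gives postfix notation: for each operator, emit left operand, right operand, then the operator.

9 3 7 4 * + 9 4 - 8 9 - 6 - + + -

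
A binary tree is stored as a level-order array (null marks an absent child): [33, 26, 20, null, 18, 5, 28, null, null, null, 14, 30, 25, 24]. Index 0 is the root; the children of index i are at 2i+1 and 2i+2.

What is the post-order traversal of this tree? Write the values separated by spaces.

14 18 26 30 25 5 24 28 20 33

Post-order visits the left subtree, then the right subtree, then the node.
At 33: go left to 26.
  At 26: no left child.
  At 26: go right to 18.
    At 18: no left child.
    At 18: go right to 14.
      14 is a leaf — visit 14.
    Visit 18.
  Visit 26.
At 33: go right to 20.
  At 20: go left to 5.
    At 5: go left to 30.
      30 is a leaf — visit 30.
    At 5: go right to 25.
      25 is a leaf — visit 25.
    Visit 5.
  At 20: go right to 28.
    At 28: go left to 24.
      24 is a leaf — visit 24.
    At 28: no right child.
    Visit 28.
  Visit 20.
Visit 33.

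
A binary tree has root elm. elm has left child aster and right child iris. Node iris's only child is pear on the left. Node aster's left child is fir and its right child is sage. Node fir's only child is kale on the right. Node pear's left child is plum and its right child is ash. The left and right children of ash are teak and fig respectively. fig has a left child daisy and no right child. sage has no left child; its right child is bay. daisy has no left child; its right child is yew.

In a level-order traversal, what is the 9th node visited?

plum

Level-order visits nodes level by level from the root, left to right within each level.
Level 0: elm
Level 1: aster, iris
Level 2: fir, sage, pear
Level 3: kale, bay, plum, ash
Level 4: teak, fig
Level 5: daisy
Level 6: yew
Full level-order sequence: elm, aster, iris, fir, sage, pear, kale, bay, plum, ash, teak, fig, daisy, yew.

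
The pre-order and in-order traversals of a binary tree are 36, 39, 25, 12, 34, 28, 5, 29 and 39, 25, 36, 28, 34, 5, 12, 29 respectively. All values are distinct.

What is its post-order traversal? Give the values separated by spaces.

25 39 28 5 34 29 12 36

The first element of pre-order is the root; it splits in-order into left and right subtrees.
Root 36: left subtree has 2 nodes {39, 25}, right has 5 {28, 34, 5, 12, 29}.
  Root 39: left subtree has 0 nodes { }, right has 1 {25}.
  Root 12: left subtree has 3 nodes {28, 34, 5}, right has 1 {29}.
    Root 34: left subtree has 1 node {28}, right has 1 {5}.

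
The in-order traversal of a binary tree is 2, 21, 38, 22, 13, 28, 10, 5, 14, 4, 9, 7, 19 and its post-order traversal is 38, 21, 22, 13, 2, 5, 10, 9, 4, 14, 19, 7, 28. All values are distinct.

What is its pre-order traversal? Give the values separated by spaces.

28 2 13 22 21 38 7 14 10 5 4 9 19

The last element of post-order is the root; it splits in-order into left and right subtrees.
Root 28: left subtree has 5 nodes {2, 21, 38, 22, 13}, right has 7 {10, 5, 14, 4, 9, 7, 19}.
  Root 2: left subtree has 0 nodes { }, right has 4 {21, 38, 22, 13}.
    Root 13: left subtree has 3 nodes {21, 38, 22}, right has 0 { }.
      Root 22: left subtree has 2 nodes {21, 38}, right has 0 { }.
        Root 21: left subtree has 0 nodes { }, right has 1 {38}.
  Root 7: left subtree has 5 nodes {10, 5, 14, 4, 9}, right has 1 {19}.
    Root 14: left subtree has 2 nodes {10, 5}, right has 2 {4, 9}.
      Root 10: left subtree has 0 nodes { }, right has 1 {5}.
      Root 4: left subtree has 0 nodes { }, right has 1 {9}.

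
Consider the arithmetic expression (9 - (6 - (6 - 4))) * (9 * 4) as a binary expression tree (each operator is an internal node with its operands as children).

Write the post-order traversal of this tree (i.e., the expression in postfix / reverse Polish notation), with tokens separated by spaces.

9 6 6 4 - - - 9 4 * *

Post-order on an expression tree gives postfix notation: for each operator, emit left operand, right operand, then the operator.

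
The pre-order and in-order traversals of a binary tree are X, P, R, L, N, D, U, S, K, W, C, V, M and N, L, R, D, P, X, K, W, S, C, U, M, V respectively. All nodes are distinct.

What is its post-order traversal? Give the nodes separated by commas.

N, L, D, R, P, W, K, C, S, M, V, U, X

The first element of pre-order is the root; it splits in-order into left and right subtrees.
Root X: left subtree has 5 nodes {N, L, R, D, P}, right has 7 {K, W, S, C, U, M, V}.
  Root P: left subtree has 4 nodes {N, L, R, D}, right has 0 { }.
    Root R: left subtree has 2 nodes {N, L}, right has 1 {D}.
      Root L: left subtree has 1 node {N}, right has 0 { }.
  Root U: left subtree has 4 nodes {K, W, S, C}, right has 2 {M, V}.
    Root S: left subtree has 2 nodes {K, W}, right has 1 {C}.
      Root K: left subtree has 0 nodes { }, right has 1 {W}.
    Root V: left subtree has 1 node {M}, right has 0 { }.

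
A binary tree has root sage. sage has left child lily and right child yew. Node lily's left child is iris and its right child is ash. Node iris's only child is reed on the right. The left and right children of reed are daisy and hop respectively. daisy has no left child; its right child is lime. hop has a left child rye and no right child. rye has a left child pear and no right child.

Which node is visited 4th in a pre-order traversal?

reed

Pre-order visits the node, then its left subtree, then its right subtree.
Visit sage.
At sage: go left to lily.
  Visit lily.
  At lily: go left to iris.
    Visit iris.
    At iris: no left child.
    At iris: go right to reed.
      Visit reed.
      At reed: go left to daisy.
        Visit daisy.
        At daisy: no left child.
        At daisy: go right to lime.
          lime is a leaf — visit lime.
      At reed: go right to hop.
        Visit hop.
        At hop: go left to rye.
          Visit rye.
          At rye: go left to pear.
            pear is a leaf — visit pear.
          At rye: no right child.
        At hop: no right child.
  At lily: go right to ash.
    ash is a leaf — visit ash.
At sage: go right to yew.
  yew is a leaf — visit yew.
Full pre-order sequence: sage, lily, iris, reed, daisy, lime, hop, rye, pear, ash, yew.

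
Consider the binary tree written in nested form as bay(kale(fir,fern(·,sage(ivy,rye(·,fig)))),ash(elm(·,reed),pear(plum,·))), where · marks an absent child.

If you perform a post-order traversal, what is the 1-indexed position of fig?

3

Post-order visits the left subtree, then the right subtree, then the node.
At bay: go left to kale.
  At kale: go left to fir.
    fir is a leaf — visit fir.
  At kale: go right to fern.
    At fern: no left child.
    At fern: go right to sage.
      At sage: go left to ivy.
        ivy is a leaf — visit ivy.
      At sage: go right to rye.
        At rye: no left child.
        At rye: go right to fig.
          fig is a leaf — visit fig.
        Visit rye.
      Visit sage.
    Visit fern.
  Visit kale.
At bay: go right to ash.
  At ash: go left to elm.
    At elm: no left child.
    At elm: go right to reed.
      reed is a leaf — visit reed.
    Visit elm.
  At ash: go right to pear.
    At pear: go left to plum.
      plum is a leaf — visit plum.
    At pear: no right child.
    Visit pear.
  Visit ash.
Visit bay.
Full post-order sequence: fir, ivy, fig, rye, sage, fern, kale, reed, elm, plum, pear, ash, bay.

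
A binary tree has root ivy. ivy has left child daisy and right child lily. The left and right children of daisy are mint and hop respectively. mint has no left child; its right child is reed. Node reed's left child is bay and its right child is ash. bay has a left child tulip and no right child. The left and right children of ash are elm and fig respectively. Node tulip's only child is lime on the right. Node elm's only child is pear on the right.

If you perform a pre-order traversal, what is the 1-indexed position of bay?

Pre-order visits the node, then its left subtree, then its right subtree.
Visit ivy.
At ivy: go left to daisy.
  Visit daisy.
  At daisy: go left to mint.
    Visit mint.
    At mint: no left child.
    At mint: go right to reed.
      Visit reed.
      At reed: go left to bay.
        Visit bay.
        At bay: go left to tulip.
          Visit tulip.
          At tulip: no left child.
          At tulip: go right to lime.
            lime is a leaf — visit lime.
        At bay: no right child.
      At reed: go right to ash.
        Visit ash.
        At ash: go left to elm.
          Visit elm.
          At elm: no left child.
          At elm: go right to pear.
            pear is a leaf — visit pear.
        At ash: go right to fig.
          fig is a leaf — visit fig.
  At daisy: go right to hop.
    hop is a leaf — visit hop.
At ivy: go right to lily.
  lily is a leaf — visit lily.
Full pre-order sequence: ivy, daisy, mint, reed, bay, tulip, lime, ash, elm, pear, fig, hop, lily.

5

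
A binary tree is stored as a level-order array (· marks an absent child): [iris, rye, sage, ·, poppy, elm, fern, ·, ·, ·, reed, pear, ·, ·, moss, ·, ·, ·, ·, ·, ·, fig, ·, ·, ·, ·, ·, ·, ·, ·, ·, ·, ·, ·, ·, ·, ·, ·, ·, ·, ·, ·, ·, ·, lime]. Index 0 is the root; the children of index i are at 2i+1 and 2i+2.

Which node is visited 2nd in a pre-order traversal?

Pre-order visits the node, then its left subtree, then its right subtree.
Visit iris.
At iris: go left to rye.
  Visit rye.
  At rye: no left child.
  At rye: go right to poppy.
    Visit poppy.
    At poppy: no left child.
    At poppy: go right to reed.
      Visit reed.
      At reed: go left to fig.
        Visit fig.
        At fig: no left child.
        At fig: go right to lime.
          lime is a leaf — visit lime.
      At reed: no right child.
At iris: go right to sage.
  Visit sage.
  At sage: go left to elm.
    Visit elm.
    At elm: go left to pear.
      pear is a leaf — visit pear.
    At elm: no right child.
  At sage: go right to fern.
    Visit fern.
    At fern: no left child.
    At fern: go right to moss.
      moss is a leaf — visit moss.
Full pre-order sequence: iris, rye, poppy, reed, fig, lime, sage, elm, pear, fern, moss.

rye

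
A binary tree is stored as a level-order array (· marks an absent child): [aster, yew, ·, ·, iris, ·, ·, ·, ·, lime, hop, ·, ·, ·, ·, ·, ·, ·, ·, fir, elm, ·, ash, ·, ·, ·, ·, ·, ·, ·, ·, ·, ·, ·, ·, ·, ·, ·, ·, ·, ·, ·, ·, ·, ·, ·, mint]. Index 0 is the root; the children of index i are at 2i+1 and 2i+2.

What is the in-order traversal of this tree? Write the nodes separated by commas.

In-order visits the left subtree, then the node, then the right subtree.
At aster: go left to yew.
  At yew: no left child.
  Visit yew.
  At yew: go right to iris.
    At iris: go left to lime.
      At lime: go left to fir.
        fir is a leaf — visit fir.
      Visit lime.
      At lime: go right to elm.
        elm is a leaf — visit elm.
    Visit iris.
    At iris: go right to hop.
      At hop: no left child.
      Visit hop.
      At hop: go right to ash.
        At ash: no left child.
        Visit ash.
        At ash: go right to mint.
          mint is a leaf — visit mint.
Visit aster.
At aster: no right child.

yew, fir, lime, elm, iris, hop, ash, mint, aster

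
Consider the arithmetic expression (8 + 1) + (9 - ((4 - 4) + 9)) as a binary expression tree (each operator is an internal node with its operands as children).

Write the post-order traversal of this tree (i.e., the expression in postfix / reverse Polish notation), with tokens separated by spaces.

8 1 + 9 4 4 - 9 + - +

Post-order on an expression tree gives postfix notation: for each operator, emit left operand, right operand, then the operator.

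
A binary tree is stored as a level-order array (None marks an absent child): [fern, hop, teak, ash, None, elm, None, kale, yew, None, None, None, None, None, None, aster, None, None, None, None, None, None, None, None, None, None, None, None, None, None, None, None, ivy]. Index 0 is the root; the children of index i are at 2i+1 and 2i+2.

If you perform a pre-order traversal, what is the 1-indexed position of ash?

3

Pre-order visits the node, then its left subtree, then its right subtree.
Visit fern.
At fern: go left to hop.
  Visit hop.
  At hop: go left to ash.
    Visit ash.
    At ash: go left to kale.
      Visit kale.
      At kale: go left to aster.
        Visit aster.
        At aster: no left child.
        At aster: go right to ivy.
          ivy is a leaf — visit ivy.
      At kale: no right child.
    At ash: go right to yew.
      yew is a leaf — visit yew.
  At hop: no right child.
At fern: go right to teak.
  Visit teak.
  At teak: go left to elm.
    elm is a leaf — visit elm.
  At teak: no right child.
Full pre-order sequence: fern, hop, ash, kale, aster, ivy, yew, teak, elm.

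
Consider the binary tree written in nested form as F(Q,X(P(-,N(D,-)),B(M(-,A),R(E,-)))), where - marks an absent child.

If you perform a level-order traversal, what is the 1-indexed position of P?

Level-order visits nodes level by level from the root, left to right within each level.
Level 0: F
Level 1: Q, X
Level 2: P, B
Level 3: N, M, R
Level 4: D, A, E
Full level-order sequence: F, Q, X, P, B, N, M, R, D, A, E.

4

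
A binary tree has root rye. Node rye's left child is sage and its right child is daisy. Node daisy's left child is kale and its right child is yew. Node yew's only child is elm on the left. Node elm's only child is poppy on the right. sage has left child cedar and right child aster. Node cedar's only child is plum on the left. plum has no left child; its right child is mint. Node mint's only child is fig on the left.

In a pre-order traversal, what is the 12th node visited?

poppy

Pre-order visits the node, then its left subtree, then its right subtree.
Visit rye.
At rye: go left to sage.
  Visit sage.
  At sage: go left to cedar.
    Visit cedar.
    At cedar: go left to plum.
      Visit plum.
      At plum: no left child.
      At plum: go right to mint.
        Visit mint.
        At mint: go left to fig.
          fig is a leaf — visit fig.
        At mint: no right child.
    At cedar: no right child.
  At sage: go right to aster.
    aster is a leaf — visit aster.
At rye: go right to daisy.
  Visit daisy.
  At daisy: go left to kale.
    kale is a leaf — visit kale.
  At daisy: go right to yew.
    Visit yew.
    At yew: go left to elm.
      Visit elm.
      At elm: no left child.
      At elm: go right to poppy.
        poppy is a leaf — visit poppy.
    At yew: no right child.
Full pre-order sequence: rye, sage, cedar, plum, mint, fig, aster, daisy, kale, yew, elm, poppy.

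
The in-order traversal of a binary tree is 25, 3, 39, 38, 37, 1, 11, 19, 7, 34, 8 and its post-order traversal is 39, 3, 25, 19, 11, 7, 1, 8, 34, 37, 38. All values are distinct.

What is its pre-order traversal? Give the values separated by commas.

The last element of post-order is the root; it splits in-order into left and right subtrees.
Root 38: left subtree has 3 nodes {25, 3, 39}, right has 7 {37, 1, 11, 19, 7, 34, 8}.
  Root 25: left subtree has 0 nodes { }, right has 2 {3, 39}.
    Root 3: left subtree has 0 nodes { }, right has 1 {39}.
  Root 37: left subtree has 0 nodes { }, right has 6 {1, 11, 19, 7, 34, 8}.
    Root 34: left subtree has 4 nodes {1, 11, 19, 7}, right has 1 {8}.
      Root 1: left subtree has 0 nodes { }, right has 3 {11, 19, 7}.
        Root 7: left subtree has 2 nodes {11, 19}, right has 0 { }.
          Root 11: left subtree has 0 nodes { }, right has 1 {19}.

38, 25, 3, 39, 37, 34, 1, 7, 11, 19, 8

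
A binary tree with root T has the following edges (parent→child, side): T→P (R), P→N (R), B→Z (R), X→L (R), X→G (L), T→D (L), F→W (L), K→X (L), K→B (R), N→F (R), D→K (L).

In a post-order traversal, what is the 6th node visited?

Post-order visits the left subtree, then the right subtree, then the node.
At T: go left to D.
  At D: go left to K.
    At K: go left to X.
      At X: go left to G.
        G is a leaf — visit G.
      At X: go right to L.
        L is a leaf — visit L.
      Visit X.
    At K: go right to B.
      At B: no left child.
      At B: go right to Z.
        Z is a leaf — visit Z.
      Visit B.
    Visit K.
  At D: no right child.
  Visit D.
At T: go right to P.
  At P: no left child.
  At P: go right to N.
    At N: no left child.
    At N: go right to F.
      At F: go left to W.
        W is a leaf — visit W.
      At F: no right child.
      Visit F.
    Visit N.
  Visit P.
Visit T.
Full post-order sequence: G, L, X, Z, B, K, D, W, F, N, P, T.

K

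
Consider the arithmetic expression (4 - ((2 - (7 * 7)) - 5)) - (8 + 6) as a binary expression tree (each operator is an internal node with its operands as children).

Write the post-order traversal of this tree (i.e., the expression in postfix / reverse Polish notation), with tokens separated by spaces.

Post-order on an expression tree gives postfix notation: for each operator, emit left operand, right operand, then the operator.

4 2 7 7 * - 5 - - 8 6 + -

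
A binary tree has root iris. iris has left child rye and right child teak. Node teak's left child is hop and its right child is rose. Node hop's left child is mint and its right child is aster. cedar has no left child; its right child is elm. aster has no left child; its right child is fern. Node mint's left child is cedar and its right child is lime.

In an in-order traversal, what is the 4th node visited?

In-order visits the left subtree, then the node, then the right subtree.
At iris: go left to rye.
  rye is a leaf — visit rye.
Visit iris.
At iris: go right to teak.
  At teak: go left to hop.
    At hop: go left to mint.
      At mint: go left to cedar.
        At cedar: no left child.
        Visit cedar.
        At cedar: go right to elm.
          elm is a leaf — visit elm.
      Visit mint.
      At mint: go right to lime.
        lime is a leaf — visit lime.
    Visit hop.
    At hop: go right to aster.
      At aster: no left child.
      Visit aster.
      At aster: go right to fern.
        fern is a leaf — visit fern.
  Visit teak.
  At teak: go right to rose.
    rose is a leaf — visit rose.
Full in-order sequence: rye, iris, cedar, elm, mint, lime, hop, aster, fern, teak, rose.

elm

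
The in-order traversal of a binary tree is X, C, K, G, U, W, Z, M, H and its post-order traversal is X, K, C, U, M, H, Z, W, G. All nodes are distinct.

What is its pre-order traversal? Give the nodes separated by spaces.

The last element of post-order is the root; it splits in-order into left and right subtrees.
Root G: left subtree has 3 nodes {X, C, K}, right has 5 {U, W, Z, M, H}.
  Root C: left subtree has 1 node {X}, right has 1 {K}.
  Root W: left subtree has 1 node {U}, right has 3 {Z, M, H}.
    Root Z: left subtree has 0 nodes { }, right has 2 {M, H}.
      Root H: left subtree has 1 node {M}, right has 0 { }.

G C X K W U Z H M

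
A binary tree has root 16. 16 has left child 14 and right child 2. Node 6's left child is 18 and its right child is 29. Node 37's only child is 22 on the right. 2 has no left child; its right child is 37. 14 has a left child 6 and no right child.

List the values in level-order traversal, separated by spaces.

Level-order visits nodes level by level from the root, left to right within each level.
Level 0: 16
Level 1: 14, 2
Level 2: 6, 37
Level 3: 18, 29, 22

16 14 2 6 37 18 29 22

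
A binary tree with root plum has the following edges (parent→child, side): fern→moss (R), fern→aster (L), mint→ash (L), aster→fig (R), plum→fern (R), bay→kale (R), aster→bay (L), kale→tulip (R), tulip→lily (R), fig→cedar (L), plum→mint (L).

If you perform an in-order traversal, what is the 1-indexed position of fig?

10

In-order visits the left subtree, then the node, then the right subtree.
At plum: go left to mint.
  At mint: go left to ash.
    ash is a leaf — visit ash.
  Visit mint.
  At mint: no right child.
Visit plum.
At plum: go right to fern.
  At fern: go left to aster.
    At aster: go left to bay.
      At bay: no left child.
      Visit bay.
      At bay: go right to kale.
        At kale: no left child.
        Visit kale.
        At kale: go right to tulip.
          At tulip: no left child.
          Visit tulip.
          At tulip: go right to lily.
            lily is a leaf — visit lily.
    Visit aster.
    At aster: go right to fig.
      At fig: go left to cedar.
        cedar is a leaf — visit cedar.
      Visit fig.
      At fig: no right child.
  Visit fern.
  At fern: go right to moss.
    moss is a leaf — visit moss.
Full in-order sequence: ash, mint, plum, bay, kale, tulip, lily, aster, cedar, fig, fern, moss.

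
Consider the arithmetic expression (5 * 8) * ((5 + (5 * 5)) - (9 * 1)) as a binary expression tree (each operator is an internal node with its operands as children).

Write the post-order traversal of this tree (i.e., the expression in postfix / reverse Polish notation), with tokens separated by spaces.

Post-order on an expression tree gives postfix notation: for each operator, emit left operand, right operand, then the operator.

5 8 * 5 5 5 * + 9 1 * - *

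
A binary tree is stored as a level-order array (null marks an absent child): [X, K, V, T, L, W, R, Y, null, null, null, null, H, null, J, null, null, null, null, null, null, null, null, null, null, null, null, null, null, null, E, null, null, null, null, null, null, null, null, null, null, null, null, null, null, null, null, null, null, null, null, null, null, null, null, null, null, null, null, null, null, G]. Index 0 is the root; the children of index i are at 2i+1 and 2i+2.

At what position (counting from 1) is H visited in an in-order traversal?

In-order visits the left subtree, then the node, then the right subtree.
At X: go left to K.
  At K: go left to T.
    At T: go left to Y.
      Y is a leaf — visit Y.
    Visit T.
    At T: no right child.
  Visit K.
  At K: go right to L.
    L is a leaf — visit L.
Visit X.
At X: go right to V.
  At V: go left to W.
    At W: no left child.
    Visit W.
    At W: go right to H.
      H is a leaf — visit H.
  Visit V.
  At V: go right to R.
    At R: no left child.
    Visit R.
    At R: go right to J.
      At J: no left child.
      Visit J.
      At J: go right to E.
        At E: go left to G.
          G is a leaf — visit G.
        Visit E.
        At E: no right child.
Full in-order sequence: Y, T, K, L, X, W, H, V, R, J, G, E.

7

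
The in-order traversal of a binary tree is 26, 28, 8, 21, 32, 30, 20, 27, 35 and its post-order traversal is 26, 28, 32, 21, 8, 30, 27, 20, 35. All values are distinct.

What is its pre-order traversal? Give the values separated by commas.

35, 20, 30, 8, 28, 26, 21, 32, 27

The last element of post-order is the root; it splits in-order into left and right subtrees.
Root 35: left subtree has 8 nodes {26, 28, 8, 21, 32, 30, 20, 27}, right has 0 { }.
  Root 20: left subtree has 6 nodes {26, 28, 8, 21, 32, 30}, right has 1 {27}.
    Root 30: left subtree has 5 nodes {26, 28, 8, 21, 32}, right has 0 { }.
      Root 8: left subtree has 2 nodes {26, 28}, right has 2 {21, 32}.
        Root 28: left subtree has 1 node {26}, right has 0 { }.
        Root 21: left subtree has 0 nodes { }, right has 1 {32}.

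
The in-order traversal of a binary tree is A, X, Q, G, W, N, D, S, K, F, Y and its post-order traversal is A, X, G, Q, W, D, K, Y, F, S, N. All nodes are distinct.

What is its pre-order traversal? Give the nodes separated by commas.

The last element of post-order is the root; it splits in-order into left and right subtrees.
Root N: left subtree has 5 nodes {A, X, Q, G, W}, right has 5 {D, S, K, F, Y}.
  Root W: left subtree has 4 nodes {A, X, Q, G}, right has 0 { }.
    Root Q: left subtree has 2 nodes {A, X}, right has 1 {G}.
      Root X: left subtree has 1 node {A}, right has 0 { }.
  Root S: left subtree has 1 node {D}, right has 3 {K, F, Y}.
    Root F: left subtree has 1 node {K}, right has 1 {Y}.

N, W, Q, X, A, G, S, D, F, K, Y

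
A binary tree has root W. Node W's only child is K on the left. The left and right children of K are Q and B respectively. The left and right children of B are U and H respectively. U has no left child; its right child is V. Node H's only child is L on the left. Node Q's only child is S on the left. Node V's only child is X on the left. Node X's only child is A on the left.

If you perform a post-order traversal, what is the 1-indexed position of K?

Post-order visits the left subtree, then the right subtree, then the node.
At W: go left to K.
  At K: go left to Q.
    At Q: go left to S.
      S is a leaf — visit S.
    At Q: no right child.
    Visit Q.
  At K: go right to B.
    At B: go left to U.
      At U: no left child.
      At U: go right to V.
        At V: go left to X.
          At X: go left to A.
            A is a leaf — visit A.
          At X: no right child.
          Visit X.
        At V: no right child.
        Visit V.
      Visit U.
    At B: go right to H.
      At H: go left to L.
        L is a leaf — visit L.
      At H: no right child.
      Visit H.
    Visit B.
  Visit K.
At W: no right child.
Visit W.
Full post-order sequence: S, Q, A, X, V, U, L, H, B, K, W.

10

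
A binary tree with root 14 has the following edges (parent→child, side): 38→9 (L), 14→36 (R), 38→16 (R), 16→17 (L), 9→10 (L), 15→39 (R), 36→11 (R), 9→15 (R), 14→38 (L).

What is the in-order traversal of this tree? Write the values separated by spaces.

In-order visits the left subtree, then the node, then the right subtree.
At 14: go left to 38.
  At 38: go left to 9.
    At 9: go left to 10.
      10 is a leaf — visit 10.
    Visit 9.
    At 9: go right to 15.
      At 15: no left child.
      Visit 15.
      At 15: go right to 39.
        39 is a leaf — visit 39.
  Visit 38.
  At 38: go right to 16.
    At 16: go left to 17.
      17 is a leaf — visit 17.
    Visit 16.
    At 16: no right child.
Visit 14.
At 14: go right to 36.
  At 36: no left child.
  Visit 36.
  At 36: go right to 11.
    11 is a leaf — visit 11.

10 9 15 39 38 17 16 14 36 11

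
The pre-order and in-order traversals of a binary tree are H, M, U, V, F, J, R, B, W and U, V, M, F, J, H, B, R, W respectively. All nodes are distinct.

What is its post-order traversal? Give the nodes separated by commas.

The first element of pre-order is the root; it splits in-order into left and right subtrees.
Root H: left subtree has 5 nodes {U, V, M, F, J}, right has 3 {B, R, W}.
  Root M: left subtree has 2 nodes {U, V}, right has 2 {F, J}.
    Root U: left subtree has 0 nodes { }, right has 1 {V}.
    Root F: left subtree has 0 nodes { }, right has 1 {J}.
  Root R: left subtree has 1 node {B}, right has 1 {W}.

V, U, J, F, M, B, W, R, H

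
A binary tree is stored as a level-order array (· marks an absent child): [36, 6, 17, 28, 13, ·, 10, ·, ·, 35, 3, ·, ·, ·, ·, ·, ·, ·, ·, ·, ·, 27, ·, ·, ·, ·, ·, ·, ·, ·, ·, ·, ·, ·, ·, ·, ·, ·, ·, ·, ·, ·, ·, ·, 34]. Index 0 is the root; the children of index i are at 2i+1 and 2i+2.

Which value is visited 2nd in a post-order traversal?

35

Post-order visits the left subtree, then the right subtree, then the node.
At 36: go left to 6.
  At 6: go left to 28.
    28 is a leaf — visit 28.
  At 6: go right to 13.
    At 13: go left to 35.
      35 is a leaf — visit 35.
    At 13: go right to 3.
      At 3: go left to 27.
        At 27: no left child.
        At 27: go right to 34.
          34 is a leaf — visit 34.
        Visit 27.
      At 3: no right child.
      Visit 3.
    Visit 13.
  Visit 6.
At 36: go right to 17.
  At 17: no left child.
  At 17: go right to 10.
    10 is a leaf — visit 10.
  Visit 17.
Visit 36.
Full post-order sequence: 28, 35, 34, 27, 3, 13, 6, 10, 17, 36.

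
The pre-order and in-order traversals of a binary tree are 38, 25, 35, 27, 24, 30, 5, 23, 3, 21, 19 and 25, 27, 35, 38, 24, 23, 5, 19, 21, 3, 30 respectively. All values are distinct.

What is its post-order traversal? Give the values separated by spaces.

The first element of pre-order is the root; it splits in-order into left and right subtrees.
Root 38: left subtree has 3 nodes {25, 27, 35}, right has 7 {24, 23, 5, 19, 21, 3, 30}.
  Root 25: left subtree has 0 nodes { }, right has 2 {27, 35}.
    Root 35: left subtree has 1 node {27}, right has 0 { }.
  Root 24: left subtree has 0 nodes { }, right has 6 {23, 5, 19, 21, 3, 30}.
    Root 30: left subtree has 5 nodes {23, 5, 19, 21, 3}, right has 0 { }.
      Root 5: left subtree has 1 node {23}, right has 3 {19, 21, 3}.
        Root 3: left subtree has 2 nodes {19, 21}, right has 0 { }.
          Root 21: left subtree has 1 node {19}, right has 0 { }.

27 35 25 23 19 21 3 5 30 24 38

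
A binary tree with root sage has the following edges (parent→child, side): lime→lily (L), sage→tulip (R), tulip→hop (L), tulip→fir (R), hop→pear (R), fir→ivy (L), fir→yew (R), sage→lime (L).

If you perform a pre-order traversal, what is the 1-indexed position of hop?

Pre-order visits the node, then its left subtree, then its right subtree.
Visit sage.
At sage: go left to lime.
  Visit lime.
  At lime: go left to lily.
    lily is a leaf — visit lily.
  At lime: no right child.
At sage: go right to tulip.
  Visit tulip.
  At tulip: go left to hop.
    Visit hop.
    At hop: no left child.
    At hop: go right to pear.
      pear is a leaf — visit pear.
  At tulip: go right to fir.
    Visit fir.
    At fir: go left to ivy.
      ivy is a leaf — visit ivy.
    At fir: go right to yew.
      yew is a leaf — visit yew.
Full pre-order sequence: sage, lime, lily, tulip, hop, pear, fir, ivy, yew.

5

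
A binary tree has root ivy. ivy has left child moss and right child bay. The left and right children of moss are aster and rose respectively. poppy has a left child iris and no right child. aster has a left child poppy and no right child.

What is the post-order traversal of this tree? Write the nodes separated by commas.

Post-order visits the left subtree, then the right subtree, then the node.
At ivy: go left to moss.
  At moss: go left to aster.
    At aster: go left to poppy.
      At poppy: go left to iris.
        iris is a leaf — visit iris.
      At poppy: no right child.
      Visit poppy.
    At aster: no right child.
    Visit aster.
  At moss: go right to rose.
    rose is a leaf — visit rose.
  Visit moss.
At ivy: go right to bay.
  bay is a leaf — visit bay.
Visit ivy.

iris, poppy, aster, rose, moss, bay, ivy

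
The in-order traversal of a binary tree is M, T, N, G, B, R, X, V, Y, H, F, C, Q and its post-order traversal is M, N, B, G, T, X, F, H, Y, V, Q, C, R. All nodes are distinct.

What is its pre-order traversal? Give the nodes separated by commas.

The last element of post-order is the root; it splits in-order into left and right subtrees.
Root R: left subtree has 5 nodes {M, T, N, G, B}, right has 7 {X, V, Y, H, F, C, Q}.
  Root T: left subtree has 1 node {M}, right has 3 {N, G, B}.
    Root G: left subtree has 1 node {N}, right has 1 {B}.
  Root C: left subtree has 5 nodes {X, V, Y, H, F}, right has 1 {Q}.
    Root V: left subtree has 1 node {X}, right has 3 {Y, H, F}.
      Root Y: left subtree has 0 nodes { }, right has 2 {H, F}.
        Root H: left subtree has 0 nodes { }, right has 1 {F}.

R, T, M, G, N, B, C, V, X, Y, H, F, Q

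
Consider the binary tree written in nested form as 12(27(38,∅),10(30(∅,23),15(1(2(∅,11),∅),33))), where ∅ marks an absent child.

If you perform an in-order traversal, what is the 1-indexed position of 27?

In-order visits the left subtree, then the node, then the right subtree.
At 12: go left to 27.
  At 27: go left to 38.
    38 is a leaf — visit 38.
  Visit 27.
  At 27: no right child.
Visit 12.
At 12: go right to 10.
  At 10: go left to 30.
    At 30: no left child.
    Visit 30.
    At 30: go right to 23.
      23 is a leaf — visit 23.
  Visit 10.
  At 10: go right to 15.
    At 15: go left to 1.
      At 1: go left to 2.
        At 2: no left child.
        Visit 2.
        At 2: go right to 11.
          11 is a leaf — visit 11.
      Visit 1.
      At 1: no right child.
    Visit 15.
    At 15: go right to 33.
      33 is a leaf — visit 33.
Full in-order sequence: 38, 27, 12, 30, 23, 10, 2, 11, 1, 15, 33.

2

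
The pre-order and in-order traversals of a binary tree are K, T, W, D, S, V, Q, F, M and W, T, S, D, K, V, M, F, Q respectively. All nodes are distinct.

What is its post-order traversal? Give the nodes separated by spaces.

W S D T M F Q V K

The first element of pre-order is the root; it splits in-order into left and right subtrees.
Root K: left subtree has 4 nodes {W, T, S, D}, right has 4 {V, M, F, Q}.
  Root T: left subtree has 1 node {W}, right has 2 {S, D}.
    Root D: left subtree has 1 node {S}, right has 0 { }.
  Root V: left subtree has 0 nodes { }, right has 3 {M, F, Q}.
    Root Q: left subtree has 2 nodes {M, F}, right has 0 { }.
      Root F: left subtree has 1 node {M}, right has 0 { }.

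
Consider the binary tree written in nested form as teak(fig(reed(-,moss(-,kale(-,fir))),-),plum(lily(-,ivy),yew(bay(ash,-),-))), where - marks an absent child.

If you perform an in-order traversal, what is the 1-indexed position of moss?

In-order visits the left subtree, then the node, then the right subtree.
At teak: go left to fig.
  At fig: go left to reed.
    At reed: no left child.
    Visit reed.
    At reed: go right to moss.
      At moss: no left child.
      Visit moss.
      At moss: go right to kale.
        At kale: no left child.
        Visit kale.
        At kale: go right to fir.
          fir is a leaf — visit fir.
  Visit fig.
  At fig: no right child.
Visit teak.
At teak: go right to plum.
  At plum: go left to lily.
    At lily: no left child.
    Visit lily.
    At lily: go right to ivy.
      ivy is a leaf — visit ivy.
  Visit plum.
  At plum: go right to yew.
    At yew: go left to bay.
      At bay: go left to ash.
        ash is a leaf — visit ash.
      Visit bay.
      At bay: no right child.
    Visit yew.
    At yew: no right child.
Full in-order sequence: reed, moss, kale, fir, fig, teak, lily, ivy, plum, ash, bay, yew.

2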